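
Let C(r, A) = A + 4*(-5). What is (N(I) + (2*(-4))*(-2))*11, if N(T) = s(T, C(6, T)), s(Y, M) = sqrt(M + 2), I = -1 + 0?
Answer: 176 + 11*I*sqrt(19) ≈ 176.0 + 47.948*I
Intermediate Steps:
I = -1
C(r, A) = -20 + A (C(r, A) = A - 20 = -20 + A)
s(Y, M) = sqrt(2 + M)
N(T) = sqrt(-18 + T) (N(T) = sqrt(2 + (-20 + T)) = sqrt(-18 + T))
(N(I) + (2*(-4))*(-2))*11 = (sqrt(-18 - 1) + (2*(-4))*(-2))*11 = (sqrt(-19) - 8*(-2))*11 = (I*sqrt(19) + 16)*11 = (16 + I*sqrt(19))*11 = 176 + 11*I*sqrt(19)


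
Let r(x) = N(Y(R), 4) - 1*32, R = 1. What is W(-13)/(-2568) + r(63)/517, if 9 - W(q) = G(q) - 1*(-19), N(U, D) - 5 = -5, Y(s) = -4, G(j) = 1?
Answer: -76489/1327656 ≈ -0.057612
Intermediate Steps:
N(U, D) = 0 (N(U, D) = 5 - 5 = 0)
W(q) = -11 (W(q) = 9 - (1 - 1*(-19)) = 9 - (1 + 19) = 9 - 1*20 = 9 - 20 = -11)
r(x) = -32 (r(x) = 0 - 1*32 = 0 - 32 = -32)
W(-13)/(-2568) + r(63)/517 = -11/(-2568) - 32/517 = -11*(-1/2568) - 32*1/517 = 11/2568 - 32/517 = -76489/1327656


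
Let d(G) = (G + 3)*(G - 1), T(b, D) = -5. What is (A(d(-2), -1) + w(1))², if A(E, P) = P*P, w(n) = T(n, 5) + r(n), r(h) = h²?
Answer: 9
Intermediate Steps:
d(G) = (-1 + G)*(3 + G) (d(G) = (3 + G)*(-1 + G) = (-1 + G)*(3 + G))
w(n) = -5 + n²
A(E, P) = P²
(A(d(-2), -1) + w(1))² = ((-1)² + (-5 + 1²))² = (1 + (-5 + 1))² = (1 - 4)² = (-3)² = 9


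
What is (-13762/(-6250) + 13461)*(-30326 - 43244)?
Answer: -619054853284/625 ≈ -9.9049e+8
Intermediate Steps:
(-13762/(-6250) + 13461)*(-30326 - 43244) = (-13762*(-1/6250) + 13461)*(-73570) = (6881/3125 + 13461)*(-73570) = (42072506/3125)*(-73570) = -619054853284/625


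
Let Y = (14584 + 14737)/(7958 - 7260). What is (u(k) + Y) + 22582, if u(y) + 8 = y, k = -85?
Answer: 15726643/698 ≈ 22531.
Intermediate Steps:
Y = 29321/698 ≈ 42.007
u(y) = -8 + y
(u(k) + Y) + 22582 = ((-8 - 85) + 29321/698) + 22582 = (-93 + 29321/698) + 22582 = -35593/698 + 22582 = 15726643/698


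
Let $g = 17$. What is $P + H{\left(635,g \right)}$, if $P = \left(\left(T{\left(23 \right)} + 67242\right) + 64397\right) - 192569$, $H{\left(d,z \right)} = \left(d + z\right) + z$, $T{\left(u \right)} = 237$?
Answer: $-60024$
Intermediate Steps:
$H{\left(d,z \right)} = d + 2 z$
$P = -60693$ ($P = \left(\left(237 + 67242\right) + 64397\right) - 192569 = \left(67479 + 64397\right) - 192569 = 131876 - 192569 = -60693$)
$P + H{\left(635,g \right)} = -60693 + \left(635 + 2 \cdot 17\right) = -60693 + \left(635 + 34\right) = -60693 + 669 = -60024$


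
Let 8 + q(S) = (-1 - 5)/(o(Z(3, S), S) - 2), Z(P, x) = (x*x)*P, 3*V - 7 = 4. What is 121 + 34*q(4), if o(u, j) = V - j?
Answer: -445/7 ≈ -63.571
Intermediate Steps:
V = 11/3 (V = 7/3 + (⅓)*4 = 7/3 + 4/3 = 11/3 ≈ 3.6667)
Z(P, x) = P*x² (Z(P, x) = x²*P = P*x²)
o(u, j) = 11/3 - j
q(S) = -8 - 6/(5/3 - S) (q(S) = -8 + (-1 - 5)/((11/3 - S) - 2) = -8 - 6/(5/3 - S))
121 + 34*q(4) = 121 + 34*(2*(29 - 12*4)/(-5 + 3*4)) = 121 + 34*(2*(29 - 48)/(-5 + 12)) = 121 + 34*(2*(-19)/7) = 121 + 34*(2*(⅐)*(-19)) = 121 + 34*(-38/7) = 121 - 1292/7 = -445/7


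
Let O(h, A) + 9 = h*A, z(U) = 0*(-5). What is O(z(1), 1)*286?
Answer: -2574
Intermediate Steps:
z(U) = 0
O(h, A) = -9 + A*h (O(h, A) = -9 + h*A = -9 + A*h)
O(z(1), 1)*286 = (-9 + 1*0)*286 = (-9 + 0)*286 = -9*286 = -2574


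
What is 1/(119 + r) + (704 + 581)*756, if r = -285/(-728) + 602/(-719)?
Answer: 60284015911252/62055067 ≈ 9.7146e+5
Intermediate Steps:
r = -233341/523432 (r = -285*(-1/728) + 602*(-1/719) = 285/728 - 602/719 = -233341/523432 ≈ -0.44579)
1/(119 + r) + (704 + 581)*756 = 1/(119 - 233341/523432) + (704 + 581)*756 = 1/(62055067/523432) + 1285*756 = 523432/62055067 + 971460 = 60284015911252/62055067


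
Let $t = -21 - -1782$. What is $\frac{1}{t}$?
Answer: $\frac{1}{1761} \approx 0.00056786$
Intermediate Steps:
$t = 1761$ ($t = -21 + 1782 = 1761$)
$\frac{1}{t} = \frac{1}{1761}$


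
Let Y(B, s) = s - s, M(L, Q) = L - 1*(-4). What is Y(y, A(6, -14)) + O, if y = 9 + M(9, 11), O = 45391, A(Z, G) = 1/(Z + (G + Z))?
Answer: 45391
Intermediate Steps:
A(Z, G) = 1/(G + 2*Z)
M(L, Q) = 4 + L (M(L, Q) = L + 4 = 4 + L)
y = 22 (y = 9 + (4 + 9) = 9 + 13 = 22)
Y(B, s) = 0
Y(y, A(6, -14)) + O = 0 + 45391 = 45391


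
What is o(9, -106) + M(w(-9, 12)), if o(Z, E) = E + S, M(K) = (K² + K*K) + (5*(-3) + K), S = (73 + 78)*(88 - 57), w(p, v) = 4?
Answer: 4596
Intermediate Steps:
S = 4681 (S = 151*31 = 4681)
M(K) = -15 + K + 2*K² (M(K) = (K² + K²) + (-15 + K) = 2*K² + (-15 + K) = -15 + K + 2*K²)
o(Z, E) = 4681 + E (o(Z, E) = E + 4681 = 4681 + E)
o(9, -106) + M(w(-9, 12)) = (4681 - 106) + (-15 + 4 + 2*4²) = 4575 + (-15 + 4 + 2*16) = 4575 + (-15 + 4 + 32) = 4575 + 21 = 4596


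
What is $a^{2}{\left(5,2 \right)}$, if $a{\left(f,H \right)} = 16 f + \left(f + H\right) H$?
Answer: $8836$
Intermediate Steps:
$a{\left(f,H \right)} = 16 f + H \left(H + f\right)$ ($a{\left(f,H \right)} = 16 f + \left(H + f\right) H = 16 f + H \left(H + f\right)$)
$a^{2}{\left(5,2 \right)} = \left(2^{2} + 16 \cdot 5 + 2 \cdot 5\right)^{2} = \left(4 + 80 + 10\right)^{2} = 94^{2} = 8836$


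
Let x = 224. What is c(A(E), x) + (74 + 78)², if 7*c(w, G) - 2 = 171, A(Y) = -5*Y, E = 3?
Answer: 161901/7 ≈ 23129.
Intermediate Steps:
c(w, G) = 173/7 (c(w, G) = 2/7 + (⅐)*171 = 2/7 + 171/7 = 173/7)
c(A(E), x) + (74 + 78)² = 173/7 + (74 + 78)² = 173/7 + 152² = 173/7 + 23104 = 161901/7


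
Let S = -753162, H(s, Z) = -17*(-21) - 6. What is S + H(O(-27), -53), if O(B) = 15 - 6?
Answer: -752811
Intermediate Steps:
O(B) = 9
H(s, Z) = 351 (H(s, Z) = 357 - 6 = 351)
S + H(O(-27), -53) = -753162 + 351 = -752811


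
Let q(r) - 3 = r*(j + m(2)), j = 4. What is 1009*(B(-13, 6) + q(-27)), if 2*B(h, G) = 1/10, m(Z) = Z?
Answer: -3207611/20 ≈ -1.6038e+5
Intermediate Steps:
q(r) = 3 + 6*r (q(r) = 3 + r*(4 + 2) = 3 + r*6 = 3 + 6*r)
B(h, G) = 1/20 (B(h, G) = (1/2)/10 = (1/2)*(1/10) = 1/20)
1009*(B(-13, 6) + q(-27)) = 1009*(1/20 + (3 + 6*(-27))) = 1009*(1/20 + (3 - 162)) = 1009*(1/20 - 159) = 1009*(-3179/20) = -3207611/20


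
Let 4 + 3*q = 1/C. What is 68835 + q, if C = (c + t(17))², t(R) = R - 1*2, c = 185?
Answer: 2753346667/40000 ≈ 68834.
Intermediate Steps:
t(R) = -2 + R (t(R) = R - 2 = -2 + R)
C = 40000 (C = (185 + (-2 + 17))² = (185 + 15)² = 200² = 40000)
q = -53333/40000 (q = -4/3 + (⅓)/40000 = -4/3 + (⅓)*(1/40000) = -4/3 + 1/120000 = -53333/40000 ≈ -1.3333)
68835 + q = 68835 - 53333/40000 = 2753346667/40000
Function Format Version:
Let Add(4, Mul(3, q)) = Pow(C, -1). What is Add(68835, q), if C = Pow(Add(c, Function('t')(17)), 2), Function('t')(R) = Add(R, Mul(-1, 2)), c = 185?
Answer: Rational(2753346667, 40000) ≈ 68834.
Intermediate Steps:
Function('t')(R) = Add(-2, R) (Function('t')(R) = Add(R, -2) = Add(-2, R))
C = 40000 (C = Pow(Add(185, Add(-2, 17)), 2) = Pow(Add(185, 15), 2) = Pow(200, 2) = 40000)
q = Rational(-53333, 40000) (q = Add(Rational(-4, 3), Mul(Rational(1, 3), Pow(40000, -1))) = Add(Rational(-4, 3), Mul(Rational(1, 3), Rational(1, 40000))) = Add(Rational(-4, 3), Rational(1, 120000)) = Rational(-53333, 40000) ≈ -1.3333)
Add(68835, q) = Add(68835, Rational(-53333, 40000)) = Rational(2753346667, 40000)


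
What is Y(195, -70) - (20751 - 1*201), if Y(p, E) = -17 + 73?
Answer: -20494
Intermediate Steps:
Y(p, E) = 56
Y(195, -70) - (20751 - 1*201) = 56 - (20751 - 1*201) = 56 - (20751 - 201) = 56 - 1*20550 = 56 - 20550 = -20494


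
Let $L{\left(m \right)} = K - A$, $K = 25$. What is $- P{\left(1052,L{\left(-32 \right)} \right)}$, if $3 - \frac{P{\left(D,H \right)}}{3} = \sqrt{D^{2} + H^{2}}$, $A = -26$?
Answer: $-9 + 3 \sqrt{1109305} \approx 3150.7$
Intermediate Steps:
$L{\left(m \right)} = 51$ ($L{\left(m \right)} = 25 - -26 = 25 + 26 = 51$)
$P{\left(D,H \right)} = 9 - 3 \sqrt{D^{2} + H^{2}}$
$- P{\left(1052,L{\left(-32 \right)} \right)} = - (9 - 3 \sqrt{1052^{2} + 51^{2}}) = - (9 - 3 \sqrt{1106704 + 2601}) = - (9 - 3 \sqrt{1109305}) = -9 + 3 \sqrt{1109305}$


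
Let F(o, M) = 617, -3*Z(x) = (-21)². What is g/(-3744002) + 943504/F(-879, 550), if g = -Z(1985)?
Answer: 3532480772309/2310049234 ≈ 1529.2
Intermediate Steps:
Z(x) = -147 (Z(x) = -⅓*(-21)² = -⅓*441 = -147)
g = 147 (g = -1*(-147) = 147)
g/(-3744002) + 943504/F(-879, 550) = 147/(-3744002) + 943504/617 = 147*(-1/3744002) + 943504*(1/617) = -147/3744002 + 943504/617 = 3532480772309/2310049234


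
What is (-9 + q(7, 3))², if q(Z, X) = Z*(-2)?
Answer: 529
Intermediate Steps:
q(Z, X) = -2*Z
(-9 + q(7, 3))² = (-9 - 2*7)² = (-9 - 14)² = (-23)² = 529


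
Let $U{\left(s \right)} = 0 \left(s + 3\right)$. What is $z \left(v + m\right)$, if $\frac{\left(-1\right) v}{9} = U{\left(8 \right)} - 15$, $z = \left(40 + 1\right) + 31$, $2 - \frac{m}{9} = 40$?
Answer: $-14904$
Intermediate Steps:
$m = -342$ ($m = 18 - 360 = -342$)
$z = 72$ ($z = 41 + 31 = 72$)
$U{\left(s \right)} = 0$ ($U{\left(s \right)} = 0 \left(3 + s\right) = 0$)
$v = 135$ ($v = - 9 \left(0 - 15\right) = \left(-9\right) \left(-15\right) = 135$)
$z \left(v + m\right) = 72 \left(135 - 342\right) = 72 \left(-207\right) = -14904$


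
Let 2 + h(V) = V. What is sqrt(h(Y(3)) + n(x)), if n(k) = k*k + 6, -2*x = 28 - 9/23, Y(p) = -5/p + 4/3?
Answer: sqrt(3698853)/138 ≈ 13.937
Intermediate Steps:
Y(p) = 4/3 - 5/p (Y(p) = -5/p + 4*(1/3) = -5/p + 4/3 = 4/3 - 5/p)
h(V) = -2 + V
x = -635/46 (x = -(28 - 9/23)/2 = -1/2*635/23 = -635/46 ≈ -13.804)
n(k) = 6 + k**2 (n(k) = k**2 + 6 = 6 + k**2)
sqrt(h(Y(3)) + n(x)) = sqrt((-2 + (4/3 - 5/3)) + (6 + (-635/46)**2)) = sqrt((-2 + (4/3 - 5*1/3)) + (6 + 403225/2116)) = sqrt((-2 + (4/3 - 5/3)) + 415921/2116) = sqrt((-2 - 1/3) + 415921/2116) = sqrt(-7/3 + 415921/2116) = sqrt(1232951/6348) = sqrt(3698853)/138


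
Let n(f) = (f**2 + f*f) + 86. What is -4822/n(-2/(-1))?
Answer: -2411/47 ≈ -51.298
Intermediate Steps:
n(f) = 86 + 2*f**2 (n(f) = (f**2 + f**2) + 86 = 2*f**2 + 86 = 86 + 2*f**2)
-4822/n(-2/(-1)) = -4822/(86 + 2*(-2/(-1))**2) = -4822/(86 + 2*(-2*(-1))**2) = -4822/(86 + 2*2**2) = -4822/(86 + 2*4) = -4822/(86 + 8) = -4822/94 = -4822*1/94 = -2411/47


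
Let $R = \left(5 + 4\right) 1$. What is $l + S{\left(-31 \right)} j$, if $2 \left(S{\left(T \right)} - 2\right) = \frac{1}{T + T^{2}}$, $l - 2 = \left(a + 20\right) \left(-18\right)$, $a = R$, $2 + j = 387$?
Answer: $\frac{93077}{372} \approx 250.21$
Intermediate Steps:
$j = 385$ ($j = -2 + 387 = 385$)
$R = 9$ ($R = 9 \cdot 1 = 9$)
$a = 9$
$l = -520$ ($l = 2 + \left(9 + 20\right) \left(-18\right) = 2 + 29 \left(-18\right) = 2 - 522 = -520$)
$S{\left(T \right)} = 2 + \frac{1}{2 \left(T + T^{2}\right)}$
$l + S{\left(-31 \right)} j = -520 + \frac{1 + 4 \left(-31\right) + 4 \left(-31\right)^{2}}{2 \left(-31\right) \left(1 - 31\right)} 385 = -520 + \frac{1}{2} \left(- \frac{1}{31}\right) \frac{1}{-30} \left(1 - 124 + 4 \cdot 961\right) 385 = -520 + \frac{1}{2} \left(- \frac{1}{31}\right) \left(- \frac{1}{30}\right) \left(1 - 124 + 3844\right) 385 = -520 + \frac{1}{2} \left(- \frac{1}{31}\right) \left(- \frac{1}{30}\right) 3721 \cdot 385 = -520 + \frac{3721}{1860} \cdot 385 = -520 + \frac{286517}{372} = \frac{93077}{372}$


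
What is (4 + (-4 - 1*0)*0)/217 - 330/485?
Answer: -13934/21049 ≈ -0.66198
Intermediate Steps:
(4 + (-4 - 1*0)*0)/217 - 330/485 = (4 + (-4 + 0)*0)*(1/217) - 330*1/485 = (4 - 4*0)*(1/217) - 66/97 = (4 + 0)*(1/217) - 66/97 = 4*(1/217) - 66/97 = 4/217 - 66/97 = -13934/21049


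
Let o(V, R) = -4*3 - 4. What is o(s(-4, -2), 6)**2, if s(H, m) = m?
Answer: 256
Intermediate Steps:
o(V, R) = -16 (o(V, R) = -12 - 4 = -16)
o(s(-4, -2), 6)**2 = (-16)**2 = 256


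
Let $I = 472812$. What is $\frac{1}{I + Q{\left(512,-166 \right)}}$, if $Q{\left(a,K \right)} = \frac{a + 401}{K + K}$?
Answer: $\frac{4}{1891237} \approx 2.115 \cdot 10^{-6}$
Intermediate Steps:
$Q{\left(a,K \right)} = \frac{401 + a}{2 K}$
$\frac{1}{I + Q{\left(512,-166 \right)}} = \frac{1}{472812 + \frac{401 + 512}{2 \left(-166\right)}} = \frac{1}{472812 + \frac{1}{2} \left(- \frac{1}{166}\right) 913} = \frac{1}{472812 - \frac{11}{4}} = \frac{1}{\frac{1891237}{4}} = \frac{4}{1891237}$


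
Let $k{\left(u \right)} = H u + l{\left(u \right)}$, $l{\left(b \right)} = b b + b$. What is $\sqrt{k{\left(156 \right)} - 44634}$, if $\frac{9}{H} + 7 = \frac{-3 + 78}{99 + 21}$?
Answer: $\frac{3 i \sqrt{653854}}{17} \approx 142.7 i$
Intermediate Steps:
$l{\left(b \right)} = b + b^{2}$ ($l{\left(b \right)} = b^{2} + b = b + b^{2}$)
$H = - \frac{24}{17}$ ($H = \frac{9}{-7 + \frac{-3 + 78}{99 + 21}} = \frac{9}{-7 + \frac{75}{120}} = \frac{9}{-7 + 75 \cdot \frac{1}{120}} = \frac{9}{-7 + \frac{5}{8}} = \frac{9}{- \frac{51}{8}} = 9 \left(- \frac{8}{51}\right) = - \frac{24}{17} \approx -1.4118$)
$k{\left(u \right)} = - \frac{24 u}{17} + u \left(1 + u\right)$
$\sqrt{k{\left(156 \right)} - 44634} = \sqrt{\frac{1}{17} \cdot 156 \left(-7 + 17 \cdot 156\right) - 44634} = \sqrt{\frac{1}{17} \cdot 156 \left(-7 + 2652\right) - 44634} = \sqrt{\frac{1}{17} \cdot 156 \cdot 2645 - 44634} = \sqrt{\frac{412620}{17} - 44634} = \sqrt{- \frac{346158}{17}} = \frac{3 i \sqrt{653854}}{17}$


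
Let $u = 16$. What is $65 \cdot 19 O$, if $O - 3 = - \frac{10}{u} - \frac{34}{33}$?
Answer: $\frac{438425}{264} \approx 1660.7$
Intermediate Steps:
$O = \frac{355}{264}$ ($O = 3 - \left(\frac{5}{8} + \frac{34}{33}\right) = 3 - \frac{437}{264} = \frac{355}{264} \approx 1.3447$)
$65 \cdot 19 O = 65 \cdot 19 \cdot \frac{355}{264} = 1235 \cdot \frac{355}{264} = \frac{438425}{264}$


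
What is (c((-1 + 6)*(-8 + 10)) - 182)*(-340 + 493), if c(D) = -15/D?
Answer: -56151/2 ≈ -28076.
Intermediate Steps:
c(D) = -15/D
(c((-1 + 6)*(-8 + 10)) - 182)*(-340 + 493) = (-15*1/((-1 + 6)*(-8 + 10)) - 182)*(-340 + 493) = (-15/(5*2) - 182)*153 = (-15/10 - 182)*153 = (-15*1/10 - 182)*153 = (-3/2 - 182)*153 = -367/2*153 = -56151/2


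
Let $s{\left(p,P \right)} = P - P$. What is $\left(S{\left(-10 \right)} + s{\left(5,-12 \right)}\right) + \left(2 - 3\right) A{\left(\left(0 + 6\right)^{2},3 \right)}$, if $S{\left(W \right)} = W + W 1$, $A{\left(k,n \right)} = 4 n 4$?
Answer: $-68$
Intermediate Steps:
$s{\left(p,P \right)} = 0$
$A{\left(k,n \right)} = 16 n$
$S{\left(W \right)} = 2 W$ ($S{\left(W \right)} = W + W = 2 W$)
$\left(S{\left(-10 \right)} + s{\left(5,-12 \right)}\right) + \left(2 - 3\right) A{\left(\left(0 + 6\right)^{2},3 \right)} = \left(2 \left(-10\right) + 0\right) + \left(2 - 3\right) 16 \cdot 3 = \left(-20 + 0\right) - 48 = -20 - 48 = -68$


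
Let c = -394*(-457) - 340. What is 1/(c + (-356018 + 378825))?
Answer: 1/202525 ≈ 4.9377e-6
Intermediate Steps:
c = 179718 (c = 180058 - 340 = 179718)
1/(c + (-356018 + 378825)) = 1/(179718 + (-356018 + 378825)) = 1/(179718 + 22807) = 1/202525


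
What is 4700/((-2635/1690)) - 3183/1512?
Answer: -801213547/265608 ≈ -3016.5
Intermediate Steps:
4700/((-2635/1690)) - 3183/1512 = 4700/((-2635*1/1690)) - 3183*1/1512 = 4700/(-527/338) - 1061/504 = 4700*(-338/527) - 1061/504 = -1588600/527 - 1061/504 = -801213547/265608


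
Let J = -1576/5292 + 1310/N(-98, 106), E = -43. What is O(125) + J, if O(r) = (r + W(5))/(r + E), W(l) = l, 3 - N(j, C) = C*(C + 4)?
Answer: 743078207/632310651 ≈ 1.1752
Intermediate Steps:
N(j, C) = 3 - C*(4 + C) (N(j, C) = 3 - C*(C + 4) = 3 - C*(4 + C))
O(r) = (5 + r)/(-43 + r) (O(r) = (r + 5)/(r - 43) = (5 + r)/(-43 + r))
J = -6325988/15422211 (J = -1576/5292 + 1310/(3 - 1*106² - 4*106) = -1576*1/5292 + 1310/(3 - 1*11236 - 424) = -394/1323 + 1310/(3 - 11236 - 424) = -394/1323 + 1310/(-11657) = -394/1323 + 1310*(-1/11657) = -394/1323 - 1310/11657 = -6325988/15422211 ≈ -0.41019)
O(125) + J = (5 + 125)/(-43 + 125) - 6325988/15422211 = 130/82 - 6325988/15422211 = (1/82)*130 - 6325988/15422211 = 65/41 - 6325988/15422211 = 743078207/632310651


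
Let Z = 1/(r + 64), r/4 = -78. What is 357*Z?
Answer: -357/248 ≈ -1.4395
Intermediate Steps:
r = -312 (r = 4*(-78) = -312)
Z = -1/248 (Z = 1/(-312 + 64) = 1/(-248) = -1/248 ≈ -0.0040323)
357*Z = 357*(-1/248) = -357/248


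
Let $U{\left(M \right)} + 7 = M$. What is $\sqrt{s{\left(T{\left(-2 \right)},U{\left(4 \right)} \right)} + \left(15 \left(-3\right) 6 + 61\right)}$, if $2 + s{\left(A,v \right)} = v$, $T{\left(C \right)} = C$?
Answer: $i \sqrt{214} \approx 14.629 i$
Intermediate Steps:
$U{\left(M \right)} = -7 + M$
$s{\left(A,v \right)} = -2 + v$
$\sqrt{s{\left(T{\left(-2 \right)},U{\left(4 \right)} \right)} + \left(15 \left(-3\right) 6 + 61\right)} = \sqrt{\left(-2 + \left(-7 + 4\right)\right) + \left(15 \left(-3\right) 6 + 61\right)} = \sqrt{\left(-2 - 3\right) + \left(\left(-45\right) 6 + 61\right)} = \sqrt{-5 + \left(-270 + 61\right)} = \sqrt{-5 - 209} = \sqrt{-214} = i \sqrt{214}$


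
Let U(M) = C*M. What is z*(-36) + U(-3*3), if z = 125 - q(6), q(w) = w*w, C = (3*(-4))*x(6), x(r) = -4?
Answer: -3636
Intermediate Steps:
C = 48 (C = (3*(-4))*(-4) = -12*(-4) = 48)
q(w) = w²
z = 89 (z = 125 - 1*6² = 125 - 1*36 = 125 - 36 = 89)
U(M) = 48*M
z*(-36) + U(-3*3) = 89*(-36) + 48*(-3*3) = -3204 + 48*(-9) = -3204 - 432 = -3636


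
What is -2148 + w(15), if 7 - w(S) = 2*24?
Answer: -2189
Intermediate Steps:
w(S) = -41 (w(S) = 7 - 2*24 = 7 - 1*48 = 7 - 48 = -41)
-2148 + w(15) = -2148 - 41 = -2189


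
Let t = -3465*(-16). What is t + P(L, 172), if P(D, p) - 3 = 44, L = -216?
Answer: 55487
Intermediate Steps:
P(D, p) = 47 (P(D, p) = 3 + 44 = 47)
t = 55440
t + P(L, 172) = 55440 + 47 = 55487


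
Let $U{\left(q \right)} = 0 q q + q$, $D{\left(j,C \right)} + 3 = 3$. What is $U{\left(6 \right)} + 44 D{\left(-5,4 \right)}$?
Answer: $6$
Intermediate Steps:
$D{\left(j,C \right)} = 0$ ($D{\left(j,C \right)} = -3 + 3 = 0$)
$U{\left(q \right)} = q$ ($U{\left(q \right)} = 0 q + q = 0 + q = q$)
$U{\left(6 \right)} + 44 D{\left(-5,4 \right)} = 6 + 44 \cdot 0 = 6 + 0 = 6$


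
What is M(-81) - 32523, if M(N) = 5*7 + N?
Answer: -32569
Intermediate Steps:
M(N) = 35 + N
M(-81) - 32523 = (35 - 81) - 32523 = -46 - 32523 = -32569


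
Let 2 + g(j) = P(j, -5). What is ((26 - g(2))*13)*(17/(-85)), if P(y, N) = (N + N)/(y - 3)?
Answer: -234/5 ≈ -46.800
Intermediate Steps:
P(y, N) = 2*N/(-3 + y) (P(y, N) = (2*N)/(-3 + y) = 2*N/(-3 + y))
g(j) = -2 - 10/(-3 + j) (g(j) = -2 + 2*(-5)/(-3 + j) = -2 - 10/(-3 + j))
((26 - g(2))*13)*(17/(-85)) = ((26 - 2*(-2 - 1*2)/(-3 + 2))*13)*(17/(-85)) = ((26 - 2*(-2 - 2)/(-1))*13)*(17*(-1/85)) = ((26 - 2*(-1)*(-4))*13)*(-⅕) = ((26 - 1*8)*13)*(-⅕) = ((26 - 8)*13)*(-⅕) = (18*13)*(-⅕) = 234*(-⅕) = -234/5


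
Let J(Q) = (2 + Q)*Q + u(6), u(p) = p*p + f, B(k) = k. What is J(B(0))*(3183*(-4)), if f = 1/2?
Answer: -464718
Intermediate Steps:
f = 1/2 ≈ 0.50000
u(p) = 1/2 + p**2 (u(p) = p*p + 1/2 = p**2 + 1/2 = 1/2 + p**2)
J(Q) = 73/2 + Q*(2 + Q) (J(Q) = (2 + Q)*Q + (1/2 + 6**2) = Q*(2 + Q) + (1/2 + 36) = Q*(2 + Q) + 73/2 = 73/2 + Q*(2 + Q))
J(B(0))*(3183*(-4)) = (73/2 + 0**2 + 2*0)*(3183*(-4)) = (73/2 + 0 + 0)*(-12732) = (73/2)*(-12732) = -464718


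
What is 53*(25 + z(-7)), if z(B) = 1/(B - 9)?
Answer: 21147/16 ≈ 1321.7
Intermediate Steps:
z(B) = 1/(-9 + B)
53*(25 + z(-7)) = 53*(25 + 1/(-9 - 7)) = 53*(25 + 1/(-16)) = 53*(25 - 1/16) = 53*(399/16) = 21147/16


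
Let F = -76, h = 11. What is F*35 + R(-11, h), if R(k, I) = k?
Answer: -2671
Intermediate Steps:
F*35 + R(-11, h) = -76*35 - 11 = -2660 - 11 = -2671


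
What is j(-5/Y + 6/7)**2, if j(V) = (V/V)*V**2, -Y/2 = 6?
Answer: 131079601/49787136 ≈ 2.6328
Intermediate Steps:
Y = -12 (Y = -2*6 = -12)
j(V) = V**2 (j(V) = 1*V**2 = V**2)
j(-5/Y + 6/7)**2 = ((-5/(-12) + 6/7)**2)**2 = ((-5*(-1/12) + 6*(1/7))**2)**2 = ((5/12 + 6/7)**2)**2 = ((107/84)**2)**2 = (11449/7056)**2 = 131079601/49787136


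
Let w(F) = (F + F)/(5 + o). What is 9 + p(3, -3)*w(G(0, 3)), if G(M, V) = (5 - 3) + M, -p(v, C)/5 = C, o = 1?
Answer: 19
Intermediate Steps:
p(v, C) = -5*C
G(M, V) = 2 + M
w(F) = F/3 (w(F) = (F + F)/(5 + 1) = (2*F)/6 = (2*F)*(⅙) = F/3)
9 + p(3, -3)*w(G(0, 3)) = 9 + (-5*(-3))*((2 + 0)/3) = 9 + 15*((⅓)*2) = 9 + 15*(⅔) = 9 + 10 = 19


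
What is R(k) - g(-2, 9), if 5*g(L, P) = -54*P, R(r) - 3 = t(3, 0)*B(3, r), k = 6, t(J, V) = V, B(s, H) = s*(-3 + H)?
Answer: 501/5 ≈ 100.20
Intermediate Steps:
R(r) = 3 (R(r) = 3 + 0*(3*(-3 + r)) = 3 + 0*(-9 + 3*r) = 3 + 0 = 3)
g(L, P) = -54*P/5 (g(L, P) = (-54*P)/5 = -54*P/5)
R(k) - g(-2, 9) = 3 - (-54)*9/5 = 3 - 1*(-486/5) = 3 + 486/5 = 501/5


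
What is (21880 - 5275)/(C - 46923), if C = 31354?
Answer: -16605/15569 ≈ -1.0665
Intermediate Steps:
(21880 - 5275)/(C - 46923) = (21880 - 5275)/(31354 - 46923) = 16605/(-15569) = 16605*(-1/15569) = -16605/15569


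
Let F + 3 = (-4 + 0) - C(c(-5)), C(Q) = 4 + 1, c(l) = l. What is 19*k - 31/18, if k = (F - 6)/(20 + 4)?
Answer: -575/36 ≈ -15.972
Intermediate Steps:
C(Q) = 5
F = -12 (F = -3 + ((-4 + 0) - 1*5) = -3 + (-4 - 5) = -3 - 9 = -12)
k = -3/4 (k = (-12 - 6)/(20 + 4) = -18/24 = -18*1/24 = -3/4 ≈ -0.75000)
19*k - 31/18 = 19*(-3/4) - 31/18 = -57/4 - 31*1/18 = -57/4 - 31/18 = -575/36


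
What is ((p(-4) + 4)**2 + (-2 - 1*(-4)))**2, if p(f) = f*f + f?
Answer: 66564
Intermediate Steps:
p(f) = f + f**2 (p(f) = f**2 + f = f + f**2)
((p(-4) + 4)**2 + (-2 - 1*(-4)))**2 = ((-4*(1 - 4) + 4)**2 + (-2 - 1*(-4)))**2 = ((-4*(-3) + 4)**2 + (-2 + 4))**2 = ((12 + 4)**2 + 2)**2 = (16**2 + 2)**2 = (256 + 2)**2 = 258**2 = 66564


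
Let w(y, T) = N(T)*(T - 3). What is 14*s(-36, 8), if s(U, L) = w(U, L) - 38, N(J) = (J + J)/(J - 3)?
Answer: -308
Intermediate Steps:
N(J) = 2*J/(-3 + J) (N(J) = (2*J)/(-3 + J) = 2*J/(-3 + J))
w(y, T) = 2*T (w(y, T) = (2*T/(-3 + T))*(T - 3) = (2*T/(-3 + T))*(-3 + T) = 2*T)
s(U, L) = -38 + 2*L (s(U, L) = 2*L - 38 = -38 + 2*L)
14*s(-36, 8) = 14*(-38 + 2*8) = 14*(-38 + 16) = 14*(-22) = -308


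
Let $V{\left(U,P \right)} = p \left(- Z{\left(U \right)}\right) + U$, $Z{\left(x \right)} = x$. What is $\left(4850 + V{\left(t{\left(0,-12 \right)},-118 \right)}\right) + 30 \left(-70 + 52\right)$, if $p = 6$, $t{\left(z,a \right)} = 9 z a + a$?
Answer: $4370$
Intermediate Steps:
$t{\left(z,a \right)} = a + 9 a z$ ($t{\left(z,a \right)} = 9 a z + a = a + 9 a z$)
$V{\left(U,P \right)} = - 5 U$ ($V{\left(U,P \right)} = 6 \left(- U\right) + U = - 6 U + U = - 5 U$)
$\left(4850 + V{\left(t{\left(0,-12 \right)},-118 \right)}\right) + 30 \left(-70 + 52\right) = \left(4850 - 5 \left(- 12 \left(1 + 9 \cdot 0\right)\right)\right) + 30 \left(-70 + 52\right) = \left(4850 - 5 \left(- 12 \left(1 + 0\right)\right)\right) + 30 \left(-18\right) = \left(4850 - 5 \left(\left(-12\right) 1\right)\right) - 540 = \left(4850 - -60\right) - 540 = \left(4850 + 60\right) - 540 = 4910 - 540 = 4370$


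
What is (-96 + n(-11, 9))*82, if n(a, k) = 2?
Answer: -7708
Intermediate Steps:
(-96 + n(-11, 9))*82 = (-96 + 2)*82 = -94*82 = -7708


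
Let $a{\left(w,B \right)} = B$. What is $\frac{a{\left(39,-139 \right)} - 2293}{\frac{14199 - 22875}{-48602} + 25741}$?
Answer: $- \frac{59100032}{625536379} \approx -0.094479$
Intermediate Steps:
$\frac{a{\left(39,-139 \right)} - 2293}{\frac{14199 - 22875}{-48602} + 25741} = \frac{-139 - 2293}{\frac{14199 - 22875}{-48602} + 25741} = - \frac{2432}{\left(-8676\right) \left(- \frac{1}{48602}\right) + 25741} = - \frac{2432}{\frac{4338}{24301} + 25741} = - \frac{2432}{\frac{625536379}{24301}} = \left(-2432\right) \frac{24301}{625536379} = - \frac{59100032}{625536379}$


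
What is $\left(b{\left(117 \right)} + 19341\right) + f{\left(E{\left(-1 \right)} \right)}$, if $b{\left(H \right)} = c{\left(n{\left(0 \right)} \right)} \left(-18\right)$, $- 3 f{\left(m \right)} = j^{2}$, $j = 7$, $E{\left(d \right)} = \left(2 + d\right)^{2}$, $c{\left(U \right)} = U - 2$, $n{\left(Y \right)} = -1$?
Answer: $\frac{58136}{3} \approx 19379.0$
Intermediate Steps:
$c{\left(U \right)} = -2 + U$
$f{\left(m \right)} = - \frac{49}{3}$ ($f{\left(m \right)} = - \frac{7^{2}}{3} = \left(- \frac{1}{3}\right) 49 = - \frac{49}{3}$)
$b{\left(H \right)} = 54$ ($b{\left(H \right)} = \left(-2 - 1\right) \left(-18\right) = \left(-3\right) \left(-18\right) = 54$)
$\left(b{\left(117 \right)} + 19341\right) + f{\left(E{\left(-1 \right)} \right)} = \left(54 + 19341\right) - \frac{49}{3} = 19395 - \frac{49}{3} = \frac{58136}{3}$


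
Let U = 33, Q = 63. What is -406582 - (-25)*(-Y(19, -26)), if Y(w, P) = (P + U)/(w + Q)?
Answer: -33339899/82 ≈ -4.0658e+5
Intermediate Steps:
Y(w, P) = (33 + P)/(63 + w) (Y(w, P) = (P + 33)/(w + 63) = (33 + P)/(63 + w))
-406582 - (-25)*(-Y(19, -26)) = -406582 - (-25)*(-(33 - 26)/(63 + 19)) = -406582 - (-25)*(-7/82) = -406582 - (-25)*(-1*7/82) = -406582 - (-25)*(-7)/82 = -406582 - 1*175/82 = -406582 - 175/82 = -33339899/82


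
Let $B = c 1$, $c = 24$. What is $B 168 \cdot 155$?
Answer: $624960$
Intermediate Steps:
$B = 24$ ($B = 24 \cdot 1 = 24$)
$B 168 \cdot 155 = 24 \cdot 168 \cdot 155 = 4032 \cdot 155 = 624960$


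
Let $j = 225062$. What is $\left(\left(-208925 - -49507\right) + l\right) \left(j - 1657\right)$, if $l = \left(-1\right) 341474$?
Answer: $-111901777260$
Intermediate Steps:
$l = -341474$
$\left(\left(-208925 - -49507\right) + l\right) \left(j - 1657\right) = \left(\left(-208925 - -49507\right) - 341474\right) \left(225062 - 1657\right) = \left(\left(-208925 + 49507\right) - 341474\right) 223405 = \left(-159418 - 341474\right) 223405 = \left(-500892\right) 223405 = -111901777260$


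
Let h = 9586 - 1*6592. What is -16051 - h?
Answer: -19045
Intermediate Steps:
h = 2994 (h = 9586 - 6592 = 2994)
-16051 - h = -16051 - 1*2994 = -16051 - 2994 = -19045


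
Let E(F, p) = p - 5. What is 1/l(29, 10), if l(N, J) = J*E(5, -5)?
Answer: -1/100 ≈ -0.010000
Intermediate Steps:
E(F, p) = -5 + p
l(N, J) = -10*J (l(N, J) = J*(-5 - 5) = J*(-10) = -10*J)
1/l(29, 10) = 1/(-10*10) = 1/(-100) = -1/100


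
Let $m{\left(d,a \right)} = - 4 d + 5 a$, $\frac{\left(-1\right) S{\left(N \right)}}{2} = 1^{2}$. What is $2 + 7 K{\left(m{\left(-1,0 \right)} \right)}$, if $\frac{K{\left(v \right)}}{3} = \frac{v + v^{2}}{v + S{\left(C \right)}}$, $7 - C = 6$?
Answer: $212$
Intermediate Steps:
$C = 1$ ($C = 7 - 6 = 1$)
$S{\left(N \right)} = -2$ ($S{\left(N \right)} = - 2 \cdot 1^{2} = \left(-2\right) 1 = -2$)
$K{\left(v \right)} = \frac{3 \left(v + v^{2}\right)}{-2 + v}$ ($K{\left(v \right)} = 3 \frac{v + v^{2}}{v - 2} = 3 \frac{v + v^{2}}{-2 + v} = \frac{3 \left(v + v^{2}\right)}{-2 + v}$)
$2 + 7 K{\left(m{\left(-1,0 \right)} \right)} = 2 + 7 \frac{3 \left(\left(-4\right) \left(-1\right) + 5 \cdot 0\right) \left(1 + \left(\left(-4\right) \left(-1\right) + 5 \cdot 0\right)\right)}{-2 + \left(\left(-4\right) \left(-1\right) + 5 \cdot 0\right)} = 2 + 7 \frac{3 \left(4 + 0\right) \left(1 + \left(4 + 0\right)\right)}{-2 + \left(4 + 0\right)} = 2 + 7 \cdot 3 \cdot 4 \frac{1}{-2 + 4} \left(1 + 4\right) = 2 + 7 \cdot 3 \cdot 4 \cdot \frac{1}{2} \cdot 5 = 2 + 7 \cdot 30 = 2 + 210 = 212$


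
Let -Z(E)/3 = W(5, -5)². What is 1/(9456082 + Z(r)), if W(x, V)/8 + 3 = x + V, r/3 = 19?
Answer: 1/9454354 ≈ 1.0577e-7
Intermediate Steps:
r = 57 (r = 3*19 = 57)
W(x, V) = -24 + 8*V + 8*x (W(x, V) = -24 + 8*(x + V) = -24 + 8*(V + x) = -24 + (8*V + 8*x) = -24 + 8*V + 8*x)
Z(E) = -1728 (Z(E) = -3*(-24 + 8*(-5) + 8*5)² = -3*(-24 - 40 + 40)² = -3*(-24)² = -3*576 = -1728)
1/(9456082 + Z(r)) = 1/(9456082 - 1728) = 1/9454354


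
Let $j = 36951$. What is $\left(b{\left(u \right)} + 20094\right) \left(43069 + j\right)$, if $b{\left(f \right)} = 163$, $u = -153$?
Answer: $1620965140$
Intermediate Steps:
$\left(b{\left(u \right)} + 20094\right) \left(43069 + j\right) = \left(163 + 20094\right) \left(43069 + 36951\right) = 20257 \cdot 80020 = 1620965140$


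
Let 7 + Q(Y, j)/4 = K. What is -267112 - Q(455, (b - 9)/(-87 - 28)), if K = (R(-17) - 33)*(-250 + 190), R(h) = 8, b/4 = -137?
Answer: -273084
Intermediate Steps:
b = -548 (b = 4*(-137) = -548)
K = 1500 (K = (8 - 33)*(-250 + 190) = -25*(-60) = 1500)
Q(Y, j) = 5972 (Q(Y, j) = -28 + 4*1500 = -28 + 6000 = 5972)
-267112 - Q(455, (b - 9)/(-87 - 28)) = -267112 - 1*5972 = -267112 - 5972 = -273084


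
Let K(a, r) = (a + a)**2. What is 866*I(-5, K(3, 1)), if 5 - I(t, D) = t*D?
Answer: 160210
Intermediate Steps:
K(a, r) = 4*a**2 (K(a, r) = (2*a)**2 = 4*a**2)
I(t, D) = 5 - D*t (I(t, D) = 5 - t*D = 5 - D*t)
866*I(-5, K(3, 1)) = 866*(5 - 1*4*3**2*(-5)) = 866*(5 - 1*4*9*(-5)) = 866*(5 - 1*36*(-5)) = 866*(5 + 180) = 866*185 = 160210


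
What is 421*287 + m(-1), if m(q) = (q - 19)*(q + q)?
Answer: 120867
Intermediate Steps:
m(q) = 2*q*(-19 + q) (m(q) = (-19 + q)*(2*q) = 2*q*(-19 + q))
421*287 + m(-1) = 421*287 + 2*(-1)*(-19 - 1) = 120827 + 2*(-1)*(-20) = 120827 + 40 = 120867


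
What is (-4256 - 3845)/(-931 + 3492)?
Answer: -8101/2561 ≈ -3.1632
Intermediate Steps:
(-4256 - 3845)/(-931 + 3492) = -8101/2561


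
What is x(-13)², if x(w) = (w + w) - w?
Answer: 169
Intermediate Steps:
x(w) = w (x(w) = 2*w - w = w)
x(-13)² = (-13)² = 169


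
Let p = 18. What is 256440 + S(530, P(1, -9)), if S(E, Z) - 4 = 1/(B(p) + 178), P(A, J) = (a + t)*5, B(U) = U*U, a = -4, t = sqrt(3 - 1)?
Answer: 128734889/502 ≈ 2.5644e+5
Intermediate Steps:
t = sqrt(2) ≈ 1.4142
B(U) = U**2
P(A, J) = -20 + 5*sqrt(2) (P(A, J) = (-4 + sqrt(2))*5 = -20 + 5*sqrt(2))
S(E, Z) = 2009/502 (S(E, Z) = 4 + 1/(18**2 + 178) = 4 + 1/(324 + 178) = 4 + 1/502 = 2009/502)
256440 + S(530, P(1, -9)) = 256440 + 2009/502 = 128734889/502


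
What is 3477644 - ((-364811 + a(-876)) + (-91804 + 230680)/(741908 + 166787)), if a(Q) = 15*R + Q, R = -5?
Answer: 3492483676294/908695 ≈ 3.8434e+6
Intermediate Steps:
a(Q) = -75 + Q (a(Q) = 15*(-5) + Q = -75 + Q)
3477644 - ((-364811 + a(-876)) + (-91804 + 230680)/(741908 + 166787)) = 3477644 - ((-364811 + (-75 - 876)) + (-91804 + 230680)/(741908 + 166787)) = 3477644 - ((-364811 - 951) + 138876/908695) = 3477644 - (-365762 + 138876*(1/908695)) = 3477644 - (-365762 + 138876/908695) = 3477644 - 1*(-332365961714/908695) = 3477644 + 332365961714/908695 = 3492483676294/908695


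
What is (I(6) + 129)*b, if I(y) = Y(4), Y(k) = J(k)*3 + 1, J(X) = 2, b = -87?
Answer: -11832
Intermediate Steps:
Y(k) = 7 (Y(k) = 2*3 + 1 = 6 + 1 = 7)
I(y) = 7
(I(6) + 129)*b = (7 + 129)*(-87) = 136*(-87) = -11832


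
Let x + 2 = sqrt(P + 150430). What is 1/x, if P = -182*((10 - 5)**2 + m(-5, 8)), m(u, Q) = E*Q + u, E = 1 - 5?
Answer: 1/76305 + sqrt(152614)/152610 ≈ 0.0025730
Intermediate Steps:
E = -4
m(u, Q) = u - 4*Q (m(u, Q) = -4*Q + u = u - 4*Q)
P = 2184 (P = -182*((10 - 5)**2 + (-5 - 4*8)) = -182*(5**2 + (-5 - 32)) = -182*(25 - 37) = -182*(-12) = 2184)
x = -2 + sqrt(152614) (x = -2 + sqrt(2184 + 150430) = -2 + sqrt(152614) ≈ 388.66)
1/x = 1/(-2 + sqrt(152614))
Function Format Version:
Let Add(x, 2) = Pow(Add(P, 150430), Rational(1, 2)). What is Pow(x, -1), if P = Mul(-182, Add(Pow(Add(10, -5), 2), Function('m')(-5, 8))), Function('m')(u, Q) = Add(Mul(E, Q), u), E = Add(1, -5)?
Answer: Add(Rational(1, 76305), Mul(Rational(1, 152610), Pow(152614, Rational(1, 2)))) ≈ 0.0025730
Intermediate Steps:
E = -4
Function('m')(u, Q) = Add(u, Mul(-4, Q)) (Function('m')(u, Q) = Add(Mul(-4, Q), u) = Add(u, Mul(-4, Q)))
P = 2184 (P = Mul(-182, Add(Pow(Add(10, -5), 2), Add(-5, Mul(-4, 8)))) = Mul(-182, Add(Pow(5, 2), Add(-5, -32))) = Mul(-182, Add(25, -37)) = Mul(-182, -12) = 2184)
x = Add(-2, Pow(152614, Rational(1, 2))) (x = Add(-2, Pow(Add(2184, 150430), Rational(1, 2))) = Add(-2, Pow(152614, Rational(1, 2))) ≈ 388.66)
Pow(x, -1) = Pow(Add(-2, Pow(152614, Rational(1, 2))), -1)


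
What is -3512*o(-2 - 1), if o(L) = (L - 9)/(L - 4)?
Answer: -42144/7 ≈ -6020.6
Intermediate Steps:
o(L) = (-9 + L)/(-4 + L)
-3512*o(-2 - 1) = -3512*(-9 + (-2 - 1))/(-4 + (-2 - 1)) = -3512*(-9 - 3)/(-4 - 3) = -3512*(-12)/(-7) = -(-3512)*(-12)/7 = -3512*12/7 = -42144/7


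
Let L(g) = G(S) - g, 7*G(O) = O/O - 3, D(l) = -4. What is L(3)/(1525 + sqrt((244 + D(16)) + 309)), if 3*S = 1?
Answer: -575/266812 + 69*sqrt(61)/16275532 ≈ -0.0021220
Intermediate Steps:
S = 1/3 (S = (1/3)*1 = 1/3 ≈ 0.33333)
G(O) = -2/7 (G(O) = (O/O - 3)/7 = (1 - 3)/7 = (1/7)*(-2) = -2/7)
L(g) = -2/7 - g
L(3)/(1525 + sqrt((244 + D(16)) + 309)) = (-2/7 - 1*3)/(1525 + sqrt((244 - 4) + 309)) = (-2/7 - 3)/(1525 + sqrt(240 + 309)) = -23/(7*(1525 + sqrt(549))) = -23/(7*(1525 + 3*sqrt(61)))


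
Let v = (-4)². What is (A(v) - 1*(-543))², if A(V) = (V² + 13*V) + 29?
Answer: 1073296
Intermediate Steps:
v = 16
A(V) = 29 + V² + 13*V
(A(v) - 1*(-543))² = ((29 + 16² + 13*16) - 1*(-543))² = ((29 + 256 + 208) + 543)² = (493 + 543)² = 1036² = 1073296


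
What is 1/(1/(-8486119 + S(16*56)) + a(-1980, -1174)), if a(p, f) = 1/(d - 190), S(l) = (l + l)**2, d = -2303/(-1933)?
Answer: -1925148004785/10196659682 ≈ -188.80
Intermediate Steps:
d = 2303/1933 (d = -2303*(-1/1933) = 2303/1933 ≈ 1.1914)
S(l) = 4*l**2 (S(l) = (2*l)**2 = 4*l**2)
a(p, f) = -1933/364967 (a(p, f) = 1/(2303/1933 - 190) = 1/(-364967/1933) = -1933/364967)
1/(1/(-8486119 + S(16*56)) + a(-1980, -1174)) = 1/(1/(-8486119 + 4*(16*56)**2) - 1933/364967) = 1/(1/(-8486119 + 4*896**2) - 1933/364967) = 1/(1/(-8486119 + 4*802816) - 1933/364967) = 1/(1/(-8486119 + 3211264) - 1933/364967) = 1/(1/(-5274855) - 1933/364967) = 1/(-1/5274855 - 1933/364967) = 1/(-10196659682/1925148004785) = -1925148004785/10196659682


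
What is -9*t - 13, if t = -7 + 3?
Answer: 23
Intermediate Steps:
t = -4
-9*t - 13 = -9*(-4) - 13 = 36 - 13 = 23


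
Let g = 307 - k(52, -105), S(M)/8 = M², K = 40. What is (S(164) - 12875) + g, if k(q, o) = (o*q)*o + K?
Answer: -370740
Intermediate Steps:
k(q, o) = 40 + q*o² (k(q, o) = (o*q)*o + 40 = q*o² + 40 = 40 + q*o²)
S(M) = 8*M²
g = -573033 (g = 307 - (40 + 52*(-105)²) = 307 - (40 + 52*11025) = 307 - (40 + 573300) = 307 - 1*573340 = 307 - 573340 = -573033)
(S(164) - 12875) + g = (8*164² - 12875) - 573033 = (8*26896 - 12875) - 573033 = (215168 - 12875) - 573033 = 202293 - 573033 = -370740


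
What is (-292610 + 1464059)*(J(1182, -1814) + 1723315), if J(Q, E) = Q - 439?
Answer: 2019646020042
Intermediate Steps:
J(Q, E) = -439 + Q
(-292610 + 1464059)*(J(1182, -1814) + 1723315) = (-292610 + 1464059)*((-439 + 1182) + 1723315) = 1171449*(743 + 1723315) = 1171449*1724058 = 2019646020042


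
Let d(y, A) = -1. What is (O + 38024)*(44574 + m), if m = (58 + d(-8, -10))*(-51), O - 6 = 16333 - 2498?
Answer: 2161058955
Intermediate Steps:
O = 13841 (O = 6 + (16333 - 2498) = 6 + 13835 = 13841)
m = -2907 (m = (58 - 1)*(-51) = 57*(-51) = -2907)
(O + 38024)*(44574 + m) = (13841 + 38024)*(44574 - 2907) = 51865*41667 = 2161058955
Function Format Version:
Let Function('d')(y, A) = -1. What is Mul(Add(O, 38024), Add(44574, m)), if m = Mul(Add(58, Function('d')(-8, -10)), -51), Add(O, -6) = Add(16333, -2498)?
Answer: 2161058955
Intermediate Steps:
O = 13841 (O = Add(6, Add(16333, -2498)) = Add(6, 13835) = 13841)
m = -2907 (m = Mul(Add(58, -1), -51) = Mul(57, -51) = -2907)
Mul(Add(O, 38024), Add(44574, m)) = Mul(Add(13841, 38024), Add(44574, -2907)) = Mul(51865, 41667) = 2161058955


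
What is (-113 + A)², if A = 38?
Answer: 5625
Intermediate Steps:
(-113 + A)² = (-113 + 38)² = (-75)² = 5625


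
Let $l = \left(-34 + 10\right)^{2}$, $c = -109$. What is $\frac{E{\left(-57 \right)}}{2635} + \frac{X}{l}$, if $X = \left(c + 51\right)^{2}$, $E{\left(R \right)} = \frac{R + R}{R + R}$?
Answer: $\frac{2216179}{379440} \approx 5.8407$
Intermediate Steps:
$l = 576$ ($l = \left(-24\right)^{2} = 576$)
$E{\left(R \right)} = 1$ ($E{\left(R \right)} = \frac{2 R}{2 R} = 2 R \frac{1}{2 R} = 1$)
$X = 3364$ ($X = \left(-109 + 51\right)^{2} = \left(-58\right)^{2} = 3364$)
$\frac{E{\left(-57 \right)}}{2635} + \frac{X}{l} = 1 \cdot \frac{1}{2635} + \frac{3364}{576} = 1 \cdot \frac{1}{2635} + 3364 \cdot \frac{1}{576} = \frac{1}{2635} + \frac{841}{144} = \frac{2216179}{379440}$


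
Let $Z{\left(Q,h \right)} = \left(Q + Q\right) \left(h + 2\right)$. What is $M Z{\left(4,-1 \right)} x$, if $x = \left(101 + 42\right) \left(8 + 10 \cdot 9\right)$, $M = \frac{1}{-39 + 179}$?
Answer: $\frac{4004}{5} \approx 800.8$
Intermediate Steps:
$M = \frac{1}{140} \approx 0.0071429$
$Z{\left(Q,h \right)} = 2 Q \left(2 + h\right)$
$x = 14014$ ($x = 143 \left(8 + 90\right) = 143 \cdot 98 = 14014$)
$M Z{\left(4,-1 \right)} x = \frac{2 \cdot 4 \left(2 - 1\right)}{140} \cdot 14014 = \frac{2 \cdot 4 \cdot 1}{140} \cdot 14014 = \frac{1}{140} \cdot 8 \cdot 14014 = \frac{2}{35} \cdot 14014 = \frac{4004}{5}$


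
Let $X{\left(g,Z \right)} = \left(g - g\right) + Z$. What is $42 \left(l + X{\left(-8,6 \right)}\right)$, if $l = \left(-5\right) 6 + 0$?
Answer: $-1008$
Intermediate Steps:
$l = -30$ ($l = -30 + 0 = -30$)
$X{\left(g,Z \right)} = Z$ ($X{\left(g,Z \right)} = 0 + Z = Z$)
$42 \left(l + X{\left(-8,6 \right)}\right) = 42 \left(-30 + 6\right) = 42 \left(-24\right) = -1008$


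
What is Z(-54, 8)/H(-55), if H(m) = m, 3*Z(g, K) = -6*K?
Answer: 16/55 ≈ 0.29091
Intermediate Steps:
Z(g, K) = -2*K (Z(g, K) = (-6*K)/3 = -2*K)
Z(-54, 8)/H(-55) = -2*8/(-55) = -16*(-1/55) = 16/55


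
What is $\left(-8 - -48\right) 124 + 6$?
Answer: $4966$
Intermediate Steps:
$\left(-8 - -48\right) 124 + 6 = \left(-8 + 48\right) 124 + 6 = 40 \cdot 124 + 6 = 4960 + 6 = 4966$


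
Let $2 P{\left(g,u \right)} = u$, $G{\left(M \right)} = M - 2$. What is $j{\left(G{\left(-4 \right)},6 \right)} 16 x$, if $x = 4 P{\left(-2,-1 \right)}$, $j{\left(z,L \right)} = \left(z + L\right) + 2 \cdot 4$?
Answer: $-256$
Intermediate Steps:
$G{\left(M \right)} = -2 + M$
$P{\left(g,u \right)} = \frac{u}{2}$
$j{\left(z,L \right)} = 8 + L + z$ ($j{\left(z,L \right)} = \left(L + z\right) + 8 = 8 + L + z$)
$x = -2$ ($x = 4 \cdot \frac{1}{2} \left(-1\right) = 4 \left(- \frac{1}{2}\right) = -2$)
$j{\left(G{\left(-4 \right)},6 \right)} 16 x = \left(8 + 6 - 6\right) 16 \left(-2\right) = 8 \cdot 16 \left(-2\right) = 128 \left(-2\right) = -256$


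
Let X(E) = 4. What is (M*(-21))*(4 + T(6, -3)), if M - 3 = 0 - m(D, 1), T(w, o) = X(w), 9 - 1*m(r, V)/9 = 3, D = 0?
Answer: 8568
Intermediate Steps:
m(r, V) = 54 (m(r, V) = 81 - 9*3 = 81 - 27 = 54)
T(w, o) = 4
M = -51 (M = 3 + (0 - 1*54) = 3 + (0 - 54) = 3 - 54 = -51)
(M*(-21))*(4 + T(6, -3)) = (-51*(-21))*(4 + 4) = 1071*8 = 8568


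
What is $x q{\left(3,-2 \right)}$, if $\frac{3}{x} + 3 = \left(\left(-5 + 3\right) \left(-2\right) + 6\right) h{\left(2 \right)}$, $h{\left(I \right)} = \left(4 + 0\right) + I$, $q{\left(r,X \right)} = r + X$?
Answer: $\frac{1}{19} \approx 0.052632$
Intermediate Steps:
$q{\left(r,X \right)} = X + r$
$h{\left(I \right)} = 4 + I$
$x = \frac{1}{19}$ ($x = \frac{3}{-3 + \left(\left(-5 + 3\right) \left(-2\right) + 6\right) \left(4 + 2\right)} = \frac{3}{-3 + \left(\left(-2\right) \left(-2\right) + 6\right) 6} = \frac{3}{-3 + \left(4 + 6\right) 6} = \frac{3}{-3 + 10 \cdot 6} = \frac{3}{-3 + 60} = \frac{3}{57} = 3 \cdot \frac{1}{57} = \frac{1}{19} \approx 0.052632$)
$x q{\left(3,-2 \right)} = \frac{-2 + 3}{19} = \frac{1}{19} \cdot 1 = \frac{1}{19}$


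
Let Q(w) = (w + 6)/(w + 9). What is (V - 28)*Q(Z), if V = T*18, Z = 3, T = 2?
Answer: 6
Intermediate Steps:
Q(w) = (6 + w)/(9 + w)
V = 36 (V = 2*18 = 36)
(V - 28)*Q(Z) = (36 - 28)*((6 + 3)/(9 + 3)) = 8*(9/12) = 8*((1/12)*9) = 8*(3/4) = 6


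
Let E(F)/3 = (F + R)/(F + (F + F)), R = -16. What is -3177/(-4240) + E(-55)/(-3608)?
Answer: 15753571/21034640 ≈ 0.74893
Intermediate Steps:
E(F) = (-16 + F)/F (E(F) = 3*((F - 16)/(F + (F + F))) = 3*((-16 + F)/(F + 2*F)) = 3*((-16 + F)/((3*F))) = 3*((-16 + F)*(1/(3*F))) = 3*((-16 + F)/(3*F)) = (-16 + F)/F)
-3177/(-4240) + E(-55)/(-3608) = -3177/(-4240) + ((-16 - 55)/(-55))/(-3608) = -3177*(-1/4240) - 1/55*(-71)*(-1/3608) = 3177/4240 + (71/55)*(-1/3608) = 3177/4240 - 71/198440 = 15753571/21034640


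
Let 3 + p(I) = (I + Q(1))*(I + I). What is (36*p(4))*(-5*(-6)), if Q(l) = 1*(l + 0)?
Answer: 39960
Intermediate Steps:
Q(l) = l (Q(l) = 1*l = l)
p(I) = -3 + 2*I*(1 + I) (p(I) = -3 + (I + 1)*(I + I) = -3 + (1 + I)*(2*I) = -3 + 2*I*(1 + I))
(36*p(4))*(-5*(-6)) = (36*(-3 + 2*4 + 2*4**2))*(-5*(-6)) = (36*(-3 + 8 + 2*16))*30 = (36*(-3 + 8 + 32))*30 = (36*37)*30 = 1332*30 = 39960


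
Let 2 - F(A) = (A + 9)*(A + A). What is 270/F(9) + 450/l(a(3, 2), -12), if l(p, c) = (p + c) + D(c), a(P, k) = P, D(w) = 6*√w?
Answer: -26715/3059 - 200*I*√3/19 ≈ -8.7332 - 18.232*I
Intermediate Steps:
F(A) = 2 - 2*A*(9 + A) (F(A) = 2 - (A + 9)*(A + A) = 2 - (9 + A)*2*A = 2 - 2*A*(9 + A))
l(p, c) = c + p + 6*√c (l(p, c) = (p + c) + 6*√c = (c + p) + 6*√c = c + p + 6*√c)
270/F(9) + 450/l(a(3, 2), -12) = 270/(2 - 18*9 - 2*9²) + 450/(-12 + 3 + 6*√(-12)) = 270/(2 - 162 - 2*81) + 450/(-12 + 3 + 6*(2*I*√3)) = 270/(2 - 162 - 162) + 450/(-12 + 3 + 12*I*√3) = 270/(-322) + 450/(-9 + 12*I*√3) = 270*(-1/322) + 450/(-9 + 12*I*√3) = -135/161 + 450/(-9 + 12*I*√3)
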